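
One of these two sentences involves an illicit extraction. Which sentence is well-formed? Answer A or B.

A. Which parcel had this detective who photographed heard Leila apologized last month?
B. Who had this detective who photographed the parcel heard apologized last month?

In A, the wh-phrase is extracted from inside a complex-NP island (relative clause) (introduced by "who"), which blocks movement.
In B, the extraction path crosses only that-complement boundaries, which are transparent.
So B is grammatical.

B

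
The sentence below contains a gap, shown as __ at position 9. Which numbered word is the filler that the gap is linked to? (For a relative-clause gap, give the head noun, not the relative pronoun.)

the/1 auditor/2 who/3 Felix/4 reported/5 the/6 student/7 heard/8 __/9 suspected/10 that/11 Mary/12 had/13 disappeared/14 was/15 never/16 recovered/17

2

The gap at 9 is the subject of "suspected", inside a relative clause.
The relative pronoun is "who" (word 3); it is bound by the head noun immediately before it.
Its filler is the head noun "auditor", at word 2.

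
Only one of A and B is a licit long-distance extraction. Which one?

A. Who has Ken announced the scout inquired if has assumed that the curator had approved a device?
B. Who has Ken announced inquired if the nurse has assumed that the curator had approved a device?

In A, the wh-phrase is extracted from inside a wh-island (introduced by "if"), which blocks movement.
In B, the extraction path crosses only that-complement boundaries, which are transparent.
So B is grammatical.

B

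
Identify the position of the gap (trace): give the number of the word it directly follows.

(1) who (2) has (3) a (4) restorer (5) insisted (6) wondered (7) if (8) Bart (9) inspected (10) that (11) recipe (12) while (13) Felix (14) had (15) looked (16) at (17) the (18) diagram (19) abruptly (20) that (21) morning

5

The displaced element is "who" (word 1).
It is linked across 1 clause boundary (Ø).
It functions as the subject of "wondered", so the gap sits immediately after word 5 ("insisted").
Base order: A restorer has insisted that who wondered if Bart inspected that recipe while Felix had looked at the diagram abruptly that morning.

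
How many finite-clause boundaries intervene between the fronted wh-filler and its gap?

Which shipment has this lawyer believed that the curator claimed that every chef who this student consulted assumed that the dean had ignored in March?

"which shipment" is extracted from the object of "ignored".
Boundaries crossed, outermost first: [that], [that], [that] — 3 in total.

3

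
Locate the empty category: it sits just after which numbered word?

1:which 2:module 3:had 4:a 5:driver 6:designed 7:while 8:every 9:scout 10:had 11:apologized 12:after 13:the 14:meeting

6

The displaced element is "which module" (word 2).
It functions as the direct object of "designed", so the gap sits immediately after word 6 ("designed").
Base order: A driver had designed which module while every scout had apologized after the meeting.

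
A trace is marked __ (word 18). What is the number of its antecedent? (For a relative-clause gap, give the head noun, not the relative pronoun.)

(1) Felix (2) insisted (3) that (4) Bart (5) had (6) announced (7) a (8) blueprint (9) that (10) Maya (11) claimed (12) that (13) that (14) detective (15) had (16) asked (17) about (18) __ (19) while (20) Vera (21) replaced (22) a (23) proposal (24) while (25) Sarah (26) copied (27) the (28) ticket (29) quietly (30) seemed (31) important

8

The gap at 18 is the prepositional object of "asked", inside a relative clause.
The relative pronoun is "that" (word 9); it is bound by the head noun immediately before it.
Its filler is the head noun "blueprint", at word 8.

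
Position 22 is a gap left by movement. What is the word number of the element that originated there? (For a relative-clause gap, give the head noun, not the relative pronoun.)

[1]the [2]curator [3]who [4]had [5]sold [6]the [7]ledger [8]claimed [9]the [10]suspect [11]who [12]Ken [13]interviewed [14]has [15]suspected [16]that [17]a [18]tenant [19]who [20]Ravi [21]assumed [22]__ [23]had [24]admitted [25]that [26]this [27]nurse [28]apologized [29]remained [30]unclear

The gap at 22 is the subject of "admitted", inside a relative clause.
The relative pronoun is "who" (word 19); it is bound by the head noun immediately before it.
Its filler is the head noun "tenant", at word 18.

18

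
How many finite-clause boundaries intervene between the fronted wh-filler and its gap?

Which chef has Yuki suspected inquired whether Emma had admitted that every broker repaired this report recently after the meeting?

1

"which chef" is extracted from the subject of "inquired".
Boundaries crossed, outermost first: [Ø] — 1 in total.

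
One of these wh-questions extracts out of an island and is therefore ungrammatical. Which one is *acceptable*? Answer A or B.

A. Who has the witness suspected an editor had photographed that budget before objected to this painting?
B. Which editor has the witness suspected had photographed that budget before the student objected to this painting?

In A, the wh-phrase is extracted from inside an adjunct island (introduced by "before"), which blocks movement.
In B, the extraction path crosses only that-complement boundaries, which are transparent.
So B is grammatical.

B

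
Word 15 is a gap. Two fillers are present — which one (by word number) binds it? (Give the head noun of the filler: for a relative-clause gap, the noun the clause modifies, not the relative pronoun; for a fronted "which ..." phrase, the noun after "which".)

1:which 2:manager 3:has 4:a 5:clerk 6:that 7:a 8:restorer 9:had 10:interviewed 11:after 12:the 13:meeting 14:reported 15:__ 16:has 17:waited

The marked gap is the subject of "waited".
Its filler is the fronted wh-phrase "which manager", at word 2.
(The other dependency links word 5 to a gap after word 10.)

2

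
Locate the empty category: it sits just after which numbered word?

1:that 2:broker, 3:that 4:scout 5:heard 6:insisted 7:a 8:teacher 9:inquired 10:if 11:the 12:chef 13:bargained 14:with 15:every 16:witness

The displaced element is "that broker" (word 2).
It is linked across 1 clause boundary (Ø).
It functions as the subject of "insisted", so the gap sits immediately after word 5 ("heard").
Base order: That scout heard that that broker insisted a teacher inquired if the chef bargained with every witness.

5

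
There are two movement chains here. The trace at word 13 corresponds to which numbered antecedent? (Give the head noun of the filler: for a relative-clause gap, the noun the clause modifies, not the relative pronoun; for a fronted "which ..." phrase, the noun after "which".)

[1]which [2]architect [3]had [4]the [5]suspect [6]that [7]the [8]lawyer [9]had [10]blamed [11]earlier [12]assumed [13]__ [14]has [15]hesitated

2

The marked gap is the subject of "hesitated".
Its filler is the fronted wh-phrase "which architect", at word 2.
(The other dependency links word 5 to a gap after word 10.)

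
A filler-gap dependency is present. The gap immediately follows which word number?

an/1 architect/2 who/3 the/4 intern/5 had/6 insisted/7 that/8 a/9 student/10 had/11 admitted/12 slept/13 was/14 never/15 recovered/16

The displaced element is "an architect" (word 2).
It is linked across 2 clause boundaries (that → Ø).
It functions as the subject of "slept", so the gap sits immediately after word 12 ("admitted").
Base order: The intern had insisted that a student had admitted that an architect slept.

12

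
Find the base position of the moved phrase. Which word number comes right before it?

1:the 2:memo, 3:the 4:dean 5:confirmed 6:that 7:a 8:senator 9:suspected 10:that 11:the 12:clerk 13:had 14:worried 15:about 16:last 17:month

15

The displaced element is "the memo" (word 2).
It is linked across 2 clause boundaries (that → that).
It functions as the object of the preposition "about" of "worried", so the gap sits immediately after word 15 ("about").
Base order: The dean confirmed that a senator suspected that the clerk had worried about the memo last month.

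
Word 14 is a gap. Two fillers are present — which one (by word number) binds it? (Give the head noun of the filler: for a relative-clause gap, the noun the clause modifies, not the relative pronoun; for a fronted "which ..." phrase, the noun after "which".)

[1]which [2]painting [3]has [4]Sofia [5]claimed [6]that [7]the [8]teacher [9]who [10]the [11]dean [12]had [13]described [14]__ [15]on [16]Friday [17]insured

8

The marked gap is inside the relative clause, the direct object of "described".
Its filler is the head noun "teacher" (via "who"), at word 8.
(The other dependency links word 2 to a gap after word 17.)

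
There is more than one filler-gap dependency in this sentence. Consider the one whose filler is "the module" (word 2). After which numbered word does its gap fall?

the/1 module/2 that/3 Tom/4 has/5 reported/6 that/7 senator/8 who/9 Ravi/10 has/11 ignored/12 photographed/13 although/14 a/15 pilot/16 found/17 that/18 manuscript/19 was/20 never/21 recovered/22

The displaced element is "the module" (word 2).
It is linked across 1 clause boundary (Ø).
It functions as the direct object of "photographed", so the gap sits immediately after word 13 ("photographed").
Base order: Tom has reported that senator who Ravi has ignored photographed the module although a pilot found that manuscript.

13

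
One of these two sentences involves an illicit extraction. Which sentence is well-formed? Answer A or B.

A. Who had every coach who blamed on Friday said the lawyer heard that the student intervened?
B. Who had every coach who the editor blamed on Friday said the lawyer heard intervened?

B

In A, the wh-phrase is extracted from inside a complex-NP island (relative clause) (introduced by "who"), which blocks movement.
In B, the extraction path crosses only that-complement boundaries, which are transparent.
So B is grammatical.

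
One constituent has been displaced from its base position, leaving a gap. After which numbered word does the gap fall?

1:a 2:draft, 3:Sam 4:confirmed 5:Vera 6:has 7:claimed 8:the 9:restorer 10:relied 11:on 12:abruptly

11

The displaced element is "a draft" (word 2).
It is linked across 2 clause boundaries (Ø → Ø).
It functions as the object of the preposition "on" of "relied", so the gap sits immediately after word 11 ("on").
Base order: Sam confirmed Vera has claimed the restorer relied on a draft abruptly.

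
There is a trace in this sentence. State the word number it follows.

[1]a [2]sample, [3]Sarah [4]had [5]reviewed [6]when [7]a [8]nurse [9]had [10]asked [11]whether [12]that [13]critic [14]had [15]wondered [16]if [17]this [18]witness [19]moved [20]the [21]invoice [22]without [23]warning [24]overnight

The displaced element is "a sample" (word 2).
It functions as the direct object of "reviewed", so the gap sits immediately after word 5 ("reviewed").
Base order: Sarah had reviewed a sample when a nurse had asked whether that critic had wondered if this witness moved the invoice without warning overnight.

5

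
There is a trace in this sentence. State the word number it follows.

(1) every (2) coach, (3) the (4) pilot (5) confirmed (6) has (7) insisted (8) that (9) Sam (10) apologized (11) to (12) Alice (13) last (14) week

The displaced element is "every coach" (word 2).
It is linked across 1 clause boundary (Ø).
It functions as the subject of "insisted", so the gap sits immediately after word 5 ("confirmed").
Base order: The pilot confirmed every coach has insisted that Sam apologized to Alice last week.

5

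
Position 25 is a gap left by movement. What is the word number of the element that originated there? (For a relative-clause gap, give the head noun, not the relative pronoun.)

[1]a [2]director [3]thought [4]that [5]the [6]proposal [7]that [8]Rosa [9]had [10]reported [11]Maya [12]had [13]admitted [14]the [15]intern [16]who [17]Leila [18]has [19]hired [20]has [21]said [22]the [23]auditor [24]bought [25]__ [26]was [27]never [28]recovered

6

The gap at 25 is the object of "bought", inside a relative clause.
The relative pronoun is "that" (word 7); it is bound by the head noun immediately before it.
Its filler is the head noun "proposal", at word 6.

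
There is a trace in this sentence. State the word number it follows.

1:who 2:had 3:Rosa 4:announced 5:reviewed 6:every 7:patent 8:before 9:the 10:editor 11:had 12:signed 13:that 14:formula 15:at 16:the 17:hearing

4

The displaced element is "who" (word 1).
It is linked across 1 clause boundary (Ø).
It functions as the subject of "reviewed", so the gap sits immediately after word 4 ("announced").
Base order: Rosa had announced who reviewed every patent before the editor had signed that formula at the hearing.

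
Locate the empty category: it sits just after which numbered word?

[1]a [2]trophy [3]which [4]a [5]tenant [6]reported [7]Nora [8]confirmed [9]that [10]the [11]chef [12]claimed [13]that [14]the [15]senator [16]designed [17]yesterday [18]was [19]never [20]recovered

The displaced element is "a trophy" (word 2).
It is linked across 3 clause boundaries (Ø → that → that).
It functions as the direct object of "designed", so the gap sits immediately after word 16 ("designed").
Base order: A tenant reported Nora confirmed that the chef claimed that the senator designed a trophy yesterday.

16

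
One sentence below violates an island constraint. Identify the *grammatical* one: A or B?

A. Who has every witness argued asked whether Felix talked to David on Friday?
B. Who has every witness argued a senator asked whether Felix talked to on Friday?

A

In B, the wh-phrase is extracted from inside a wh-island (introduced by "whether"), which blocks movement.
In A, the extraction path crosses only that-complement boundaries, which are transparent.
So A is grammatical.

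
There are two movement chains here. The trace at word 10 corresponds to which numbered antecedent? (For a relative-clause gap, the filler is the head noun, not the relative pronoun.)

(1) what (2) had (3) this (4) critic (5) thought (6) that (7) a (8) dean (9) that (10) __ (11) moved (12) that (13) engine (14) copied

8

The marked gap is inside the relative clause, the subject of "moved".
Its filler is the head noun "dean" (via "that"), at word 8.
(The other dependency links word 1 to a gap after word 14.)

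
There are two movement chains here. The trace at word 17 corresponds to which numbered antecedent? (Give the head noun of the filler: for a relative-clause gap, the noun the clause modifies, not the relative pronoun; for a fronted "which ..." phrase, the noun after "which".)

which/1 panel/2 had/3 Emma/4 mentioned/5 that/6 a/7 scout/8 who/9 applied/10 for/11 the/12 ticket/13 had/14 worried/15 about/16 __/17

The marked gap is the object of the preposition "about" of "worried".
Its filler is the fronted wh-phrase "which panel", at word 2.
(The other dependency links word 8 to a gap after word 9.)

2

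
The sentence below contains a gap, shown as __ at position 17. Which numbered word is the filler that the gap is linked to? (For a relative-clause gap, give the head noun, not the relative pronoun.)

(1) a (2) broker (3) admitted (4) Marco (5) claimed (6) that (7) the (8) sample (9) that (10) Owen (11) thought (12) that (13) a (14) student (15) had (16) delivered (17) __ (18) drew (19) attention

The gap at 17 is the object of "delivered", inside a relative clause.
The relative pronoun is "that" (word 9); it is bound by the head noun immediately before it.
Its filler is the head noun "sample", at word 8.

8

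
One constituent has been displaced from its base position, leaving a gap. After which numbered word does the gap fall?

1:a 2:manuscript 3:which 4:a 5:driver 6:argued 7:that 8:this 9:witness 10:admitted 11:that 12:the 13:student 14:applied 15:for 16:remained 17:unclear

15

The displaced element is "a manuscript" (word 2).
It is linked across 2 clause boundaries (that → that).
It functions as the object of the preposition "for" of "applied", so the gap sits immediately after word 15 ("for").
Base order: A driver argued that this witness admitted that the student applied for a manuscript.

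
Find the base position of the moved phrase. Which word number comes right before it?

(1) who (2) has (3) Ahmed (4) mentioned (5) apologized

4

The displaced element is "who" (word 1).
It is linked across 1 clause boundary (Ø).
It functions as the subject of "apologized", so the gap sits immediately after word 4 ("mentioned").
Base order: Ahmed has mentioned that who apologized.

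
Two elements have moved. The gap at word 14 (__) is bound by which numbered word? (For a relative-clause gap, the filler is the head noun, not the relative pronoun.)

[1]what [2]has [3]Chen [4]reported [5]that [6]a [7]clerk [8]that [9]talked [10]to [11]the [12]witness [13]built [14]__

1

The marked gap is the direct object of "built".
Its filler is the fronted wh-phrase "what", at word 1.
(The other dependency links word 7 to a gap after word 8.)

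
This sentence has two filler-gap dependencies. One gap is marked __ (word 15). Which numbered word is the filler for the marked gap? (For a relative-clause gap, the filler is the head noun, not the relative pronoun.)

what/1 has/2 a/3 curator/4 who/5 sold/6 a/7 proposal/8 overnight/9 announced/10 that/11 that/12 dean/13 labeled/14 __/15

1

The marked gap is the direct object of "labeled".
Its filler is the fronted wh-phrase "what", at word 1.
(The other dependency links word 4 to a gap after word 5.)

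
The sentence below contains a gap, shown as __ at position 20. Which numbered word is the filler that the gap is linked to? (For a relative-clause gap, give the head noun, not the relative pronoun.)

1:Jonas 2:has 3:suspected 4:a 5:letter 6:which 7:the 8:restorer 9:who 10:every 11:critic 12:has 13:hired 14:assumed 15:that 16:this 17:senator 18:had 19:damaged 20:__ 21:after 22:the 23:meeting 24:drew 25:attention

5

The gap at 20 is the object of "damaged", inside a relative clause.
The relative pronoun is "which" (word 6); it is bound by the head noun immediately before it.
Its filler is the head noun "letter", at word 5.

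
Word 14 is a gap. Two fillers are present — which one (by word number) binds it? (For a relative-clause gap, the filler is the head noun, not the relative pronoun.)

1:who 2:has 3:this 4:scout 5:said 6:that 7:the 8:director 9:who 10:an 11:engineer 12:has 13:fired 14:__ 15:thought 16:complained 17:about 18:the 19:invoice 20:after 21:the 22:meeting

8

The marked gap is inside the relative clause, the direct object of "fired".
Its filler is the head noun "director" (via "who"), at word 8.
(The other dependency links word 1 to a gap after word 15.)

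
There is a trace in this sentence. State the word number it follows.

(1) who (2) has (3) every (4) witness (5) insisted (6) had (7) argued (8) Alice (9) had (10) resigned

The displaced element is "who" (word 1).
It is linked across 1 clause boundary (Ø).
It functions as the subject of "argued", so the gap sits immediately after word 5 ("insisted").
Base order: Every witness has insisted that who had argued Alice had resigned.

5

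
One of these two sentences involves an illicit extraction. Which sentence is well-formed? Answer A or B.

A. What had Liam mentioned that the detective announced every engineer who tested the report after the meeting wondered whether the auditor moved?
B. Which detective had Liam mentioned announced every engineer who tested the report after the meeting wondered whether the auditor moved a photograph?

B

In A, the wh-phrase is extracted from inside a wh-island (introduced by "whether"), which blocks movement.
In B, the extraction path crosses only that-complement boundaries, which are transparent.
So B is grammatical.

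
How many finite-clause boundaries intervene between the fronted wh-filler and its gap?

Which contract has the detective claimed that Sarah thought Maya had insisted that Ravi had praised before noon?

3

"which contract" is extracted from the object of "praised".
Boundaries crossed, outermost first: [that], [Ø], [that] — 3 in total.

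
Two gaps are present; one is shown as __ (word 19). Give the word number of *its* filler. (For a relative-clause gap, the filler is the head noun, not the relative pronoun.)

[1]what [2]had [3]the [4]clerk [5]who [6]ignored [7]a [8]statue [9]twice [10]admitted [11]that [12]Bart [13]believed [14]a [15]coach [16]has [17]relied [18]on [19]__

1

The marked gap is the object of the preposition "on" of "relied".
Its filler is the fronted wh-phrase "what", at word 1.
(The other dependency links word 4 to a gap after word 5.)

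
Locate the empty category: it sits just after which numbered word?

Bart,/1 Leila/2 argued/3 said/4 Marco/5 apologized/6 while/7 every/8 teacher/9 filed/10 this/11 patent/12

3

The displaced element is "Bart" (word 1).
It is linked across 1 clause boundary (Ø).
It functions as the subject of "said", so the gap sits immediately after word 3 ("argued").
Base order: Leila argued Bart said Marco apologized while every teacher filed this patent.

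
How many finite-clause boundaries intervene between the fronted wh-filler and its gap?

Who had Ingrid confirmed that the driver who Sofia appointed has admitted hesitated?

2

"who" is extracted from the subject of "hesitated".
Boundaries crossed, outermost first: [that], [Ø] — 2 in total.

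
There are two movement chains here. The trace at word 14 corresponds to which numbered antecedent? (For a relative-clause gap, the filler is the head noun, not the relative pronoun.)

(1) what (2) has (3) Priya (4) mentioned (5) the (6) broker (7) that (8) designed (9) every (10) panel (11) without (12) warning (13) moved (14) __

The marked gap is the direct object of "moved".
Its filler is the fronted wh-phrase "what", at word 1.
(The other dependency links word 6 to a gap after word 7.)

1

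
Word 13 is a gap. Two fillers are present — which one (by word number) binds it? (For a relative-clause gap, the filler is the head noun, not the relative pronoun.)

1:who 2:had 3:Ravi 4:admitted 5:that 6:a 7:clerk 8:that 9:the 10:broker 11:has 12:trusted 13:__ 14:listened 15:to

7

The marked gap is inside the relative clause, the direct object of "trusted".
Its filler is the head noun "clerk" (via "that"), at word 7.
(The other dependency links word 1 to a gap after word 15.)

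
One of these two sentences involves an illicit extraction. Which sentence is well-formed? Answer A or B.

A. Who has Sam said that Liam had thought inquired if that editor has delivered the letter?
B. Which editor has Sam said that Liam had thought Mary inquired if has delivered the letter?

A

In B, the wh-phrase is extracted from inside a wh-island (introduced by "if"), which blocks movement.
In A, the extraction path crosses only that-complement boundaries, which are transparent.
So A is grammatical.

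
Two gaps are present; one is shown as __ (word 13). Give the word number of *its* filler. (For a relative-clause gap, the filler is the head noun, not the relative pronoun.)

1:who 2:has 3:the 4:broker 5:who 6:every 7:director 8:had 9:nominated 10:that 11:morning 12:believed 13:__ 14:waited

1

The marked gap is the subject of "waited".
Its filler is the fronted wh-phrase "who", at word 1.
(The other dependency links word 4 to a gap after word 9.)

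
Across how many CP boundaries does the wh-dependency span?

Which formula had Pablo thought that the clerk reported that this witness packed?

2

"which formula" is extracted from the object of "packed".
Boundaries crossed, outermost first: [that], [that] — 2 in total.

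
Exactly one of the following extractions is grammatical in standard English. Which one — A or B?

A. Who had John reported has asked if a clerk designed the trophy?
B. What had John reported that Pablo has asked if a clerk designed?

In B, the wh-phrase is extracted from inside a wh-island (introduced by "if"), which blocks movement.
In A, the extraction path crosses only that-complement boundaries, which are transparent.
So A is grammatical.

A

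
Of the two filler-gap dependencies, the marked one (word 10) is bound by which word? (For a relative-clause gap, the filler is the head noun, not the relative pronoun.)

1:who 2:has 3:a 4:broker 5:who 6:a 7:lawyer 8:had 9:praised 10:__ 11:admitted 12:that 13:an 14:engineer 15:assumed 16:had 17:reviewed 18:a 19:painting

4

The marked gap is inside the relative clause, the direct object of "praised".
Its filler is the head noun "broker" (via "who"), at word 4.
(The other dependency links word 1 to a gap after word 15.)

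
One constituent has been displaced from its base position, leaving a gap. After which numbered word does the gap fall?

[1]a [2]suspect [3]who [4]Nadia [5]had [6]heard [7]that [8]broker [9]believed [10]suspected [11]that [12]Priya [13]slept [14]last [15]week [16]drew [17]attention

The displaced element is "a suspect" (word 2).
It is linked across 2 clause boundaries (Ø → Ø).
It functions as the subject of "suspected", so the gap sits immediately after word 9 ("believed").
Base order: Nadia had heard that broker believed a suspect suspected that Priya slept last week.

9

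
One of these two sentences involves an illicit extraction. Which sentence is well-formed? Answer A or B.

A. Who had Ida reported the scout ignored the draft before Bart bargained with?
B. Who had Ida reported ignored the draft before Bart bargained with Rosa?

In A, the wh-phrase is extracted from inside an adjunct island (introduced by "before"), which blocks movement.
In B, the extraction path crosses only that-complement boundaries, which are transparent.
So B is grammatical.

B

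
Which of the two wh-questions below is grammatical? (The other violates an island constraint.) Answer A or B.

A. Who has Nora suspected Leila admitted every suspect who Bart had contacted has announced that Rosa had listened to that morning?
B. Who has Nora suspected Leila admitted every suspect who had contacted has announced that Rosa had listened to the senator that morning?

In B, the wh-phrase is extracted from inside a complex-NP island (relative clause) (introduced by "who"), which blocks movement.
In A, the extraction path crosses only that-complement boundaries, which are transparent.
So A is grammatical.

A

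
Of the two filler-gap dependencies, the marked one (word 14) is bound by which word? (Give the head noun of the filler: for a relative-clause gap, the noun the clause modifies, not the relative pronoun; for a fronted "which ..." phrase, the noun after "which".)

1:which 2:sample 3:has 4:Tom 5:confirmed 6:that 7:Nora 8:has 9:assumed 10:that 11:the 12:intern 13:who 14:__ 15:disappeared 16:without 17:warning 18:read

The marked gap is inside the relative clause, the subject of "disappeared".
Its filler is the head noun "intern" (via "who"), at word 12.
(The other dependency links word 2 to a gap after word 18.)

12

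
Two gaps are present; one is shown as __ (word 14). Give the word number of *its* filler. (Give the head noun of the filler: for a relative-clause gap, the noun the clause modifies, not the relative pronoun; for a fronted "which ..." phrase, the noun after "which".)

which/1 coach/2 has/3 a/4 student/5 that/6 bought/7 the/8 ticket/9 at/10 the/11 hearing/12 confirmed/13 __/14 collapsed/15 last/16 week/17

2

The marked gap is the subject of "collapsed".
Its filler is the fronted wh-phrase "which coach", at word 2.
(The other dependency links word 5 to a gap after word 6.)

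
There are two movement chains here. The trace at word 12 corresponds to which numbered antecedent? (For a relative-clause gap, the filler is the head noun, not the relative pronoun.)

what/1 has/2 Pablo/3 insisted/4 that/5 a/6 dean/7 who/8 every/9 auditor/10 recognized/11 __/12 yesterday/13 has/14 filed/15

7

The marked gap is inside the relative clause, the direct object of "recognized".
Its filler is the head noun "dean" (via "who"), at word 7.
(The other dependency links word 1 to a gap after word 15.)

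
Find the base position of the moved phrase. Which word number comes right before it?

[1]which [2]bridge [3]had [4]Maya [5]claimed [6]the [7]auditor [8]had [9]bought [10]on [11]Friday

9

The displaced element is "which bridge" (word 2).
It is linked across 1 clause boundary (Ø).
It functions as the direct object of "bought", so the gap sits immediately after word 9 ("bought").
Base order: Maya had claimed the auditor had bought which bridge on Friday.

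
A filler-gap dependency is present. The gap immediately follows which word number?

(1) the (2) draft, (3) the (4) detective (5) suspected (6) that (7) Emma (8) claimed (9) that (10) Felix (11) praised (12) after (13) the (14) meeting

11

The displaced element is "the draft" (word 2).
It is linked across 2 clause boundaries (that → that).
It functions as the direct object of "praised", so the gap sits immediately after word 11 ("praised").
Base order: The detective suspected that Emma claimed that Felix praised the draft after the meeting.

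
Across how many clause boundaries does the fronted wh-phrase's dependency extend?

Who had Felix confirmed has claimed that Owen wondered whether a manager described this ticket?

1

"who" is extracted from the subject of "claimed".
Boundaries crossed, outermost first: [Ø] — 1 in total.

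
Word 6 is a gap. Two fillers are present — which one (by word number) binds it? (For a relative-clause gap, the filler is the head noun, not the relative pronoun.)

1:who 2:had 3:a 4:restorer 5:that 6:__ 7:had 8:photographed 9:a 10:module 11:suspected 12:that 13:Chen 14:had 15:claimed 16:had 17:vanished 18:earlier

4

The marked gap is inside the relative clause, the subject of "photographed".
Its filler is the head noun "restorer" (via "that"), at word 4.
(The other dependency links word 1 to a gap after word 15.)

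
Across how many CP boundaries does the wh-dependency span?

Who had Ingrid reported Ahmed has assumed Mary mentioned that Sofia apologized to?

3

"who" is extracted from the PP object of "apologized".
Boundaries crossed, outermost first: [Ø], [Ø], [that] — 3 in total.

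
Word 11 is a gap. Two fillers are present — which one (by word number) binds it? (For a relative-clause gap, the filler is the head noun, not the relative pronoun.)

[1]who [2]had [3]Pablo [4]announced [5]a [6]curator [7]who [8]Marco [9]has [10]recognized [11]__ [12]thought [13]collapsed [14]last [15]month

6

The marked gap is inside the relative clause, the direct object of "recognized".
Its filler is the head noun "curator" (via "who"), at word 6.
(The other dependency links word 1 to a gap after word 12.)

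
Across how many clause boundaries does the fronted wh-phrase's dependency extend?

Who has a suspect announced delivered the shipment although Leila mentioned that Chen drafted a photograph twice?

"who" is extracted from the subject of "delivered".
Boundaries crossed, outermost first: [Ø] — 1 in total.

1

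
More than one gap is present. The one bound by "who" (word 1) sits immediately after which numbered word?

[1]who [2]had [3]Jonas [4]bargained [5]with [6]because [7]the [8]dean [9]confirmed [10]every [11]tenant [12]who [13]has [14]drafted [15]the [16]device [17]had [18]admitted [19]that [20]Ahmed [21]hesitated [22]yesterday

The displaced element is "who" (word 1).
It functions as the object of the preposition "with" of "bargained", so the gap sits immediately after word 5 ("with").
Base order: Jonas had bargained with who because the dean confirmed every tenant who has drafted the device had admitted that Ahmed hesitated yesterday.

5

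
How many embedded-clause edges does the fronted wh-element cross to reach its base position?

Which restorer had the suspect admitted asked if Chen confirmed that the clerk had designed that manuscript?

1

"which restorer" is extracted from the subject of "asked".
Boundaries crossed, outermost first: [Ø] — 1 in total.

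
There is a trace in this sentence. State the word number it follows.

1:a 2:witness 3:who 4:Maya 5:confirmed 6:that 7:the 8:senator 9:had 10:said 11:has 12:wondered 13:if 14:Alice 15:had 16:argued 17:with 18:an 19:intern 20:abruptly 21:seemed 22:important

10

The displaced element is "a witness" (word 2).
It is linked across 2 clause boundaries (that → Ø).
It functions as the subject of "wondered", so the gap sits immediately after word 10 ("said").
Base order: Maya confirmed that the senator had said that a witness has wondered if Alice had argued with an intern abruptly.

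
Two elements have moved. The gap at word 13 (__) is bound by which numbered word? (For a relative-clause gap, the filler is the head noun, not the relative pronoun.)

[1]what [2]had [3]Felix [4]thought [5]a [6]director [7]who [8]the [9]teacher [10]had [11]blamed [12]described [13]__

1

The marked gap is the direct object of "described".
Its filler is the fronted wh-phrase "what", at word 1.
(The other dependency links word 6 to a gap after word 11.)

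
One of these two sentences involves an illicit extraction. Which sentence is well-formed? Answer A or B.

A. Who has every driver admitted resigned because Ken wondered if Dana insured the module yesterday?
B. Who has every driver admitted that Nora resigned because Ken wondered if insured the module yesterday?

In B, the wh-phrase is extracted from inside an adjunct island (introduced by "because"), which blocks movement.
In A, the extraction path crosses only that-complement boundaries, which are transparent.
So A is grammatical.

A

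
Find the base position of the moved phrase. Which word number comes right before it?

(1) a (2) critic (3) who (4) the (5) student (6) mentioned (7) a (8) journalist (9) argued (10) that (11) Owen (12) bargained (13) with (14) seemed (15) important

13

The displaced element is "a critic" (word 2).
It is linked across 2 clause boundaries (Ø → that).
It functions as the object of the preposition "with" of "bargained", so the gap sits immediately after word 13 ("with").
Base order: The student mentioned a journalist argued that Owen bargained with a critic.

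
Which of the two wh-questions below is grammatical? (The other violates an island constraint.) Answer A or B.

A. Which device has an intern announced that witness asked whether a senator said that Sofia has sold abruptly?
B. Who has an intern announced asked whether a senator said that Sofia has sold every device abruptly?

In A, the wh-phrase is extracted from inside a wh-island (introduced by "whether"), which blocks movement.
In B, the extraction path crosses only that-complement boundaries, which are transparent.
So B is grammatical.

B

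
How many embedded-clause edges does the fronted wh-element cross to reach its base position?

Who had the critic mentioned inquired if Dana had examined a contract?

"who" is extracted from the subject of "inquired".
Boundaries crossed, outermost first: [Ø] — 1 in total.

1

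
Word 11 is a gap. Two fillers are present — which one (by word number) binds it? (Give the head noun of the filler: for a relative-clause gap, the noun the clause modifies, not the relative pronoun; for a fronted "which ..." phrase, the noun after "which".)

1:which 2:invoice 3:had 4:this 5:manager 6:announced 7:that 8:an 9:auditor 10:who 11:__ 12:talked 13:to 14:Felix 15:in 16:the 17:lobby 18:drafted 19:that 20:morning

9

The marked gap is inside the relative clause, the subject of "talked".
Its filler is the head noun "auditor" (via "who"), at word 9.
(The other dependency links word 2 to a gap after word 18.)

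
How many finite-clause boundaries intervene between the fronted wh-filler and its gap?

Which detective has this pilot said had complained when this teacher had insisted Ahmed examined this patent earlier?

"which detective" is extracted from the subject of "complained".
Boundaries crossed, outermost first: [Ø] — 1 in total.

1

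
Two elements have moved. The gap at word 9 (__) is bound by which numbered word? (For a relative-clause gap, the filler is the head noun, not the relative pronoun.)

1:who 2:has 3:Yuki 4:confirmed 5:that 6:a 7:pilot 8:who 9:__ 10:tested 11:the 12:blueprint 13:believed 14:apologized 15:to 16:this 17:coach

7

The marked gap is inside the relative clause, the subject of "tested".
Its filler is the head noun "pilot" (via "who"), at word 7.
(The other dependency links word 1 to a gap after word 13.)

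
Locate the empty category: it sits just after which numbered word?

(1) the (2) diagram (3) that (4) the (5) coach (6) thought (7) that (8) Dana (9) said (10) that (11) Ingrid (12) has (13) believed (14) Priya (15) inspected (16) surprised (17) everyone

15

The displaced element is "the diagram" (word 2).
It is linked across 3 clause boundaries (that → that → Ø).
It functions as the direct object of "inspected", so the gap sits immediately after word 15 ("inspected").
Base order: The coach thought that Dana said that Ingrid has believed Priya inspected the diagram.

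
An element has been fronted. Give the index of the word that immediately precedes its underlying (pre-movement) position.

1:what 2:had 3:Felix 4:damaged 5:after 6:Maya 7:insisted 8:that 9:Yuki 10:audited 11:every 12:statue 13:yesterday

The displaced element is "what" (word 1).
It functions as the direct object of "damaged", so the gap sits immediately after word 4 ("damaged").
Base order: Felix had damaged what after Maya insisted that Yuki audited every statue yesterday.

4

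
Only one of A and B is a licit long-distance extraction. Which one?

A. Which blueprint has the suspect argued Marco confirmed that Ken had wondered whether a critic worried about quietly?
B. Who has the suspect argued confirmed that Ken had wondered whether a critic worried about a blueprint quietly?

In A, the wh-phrase is extracted from inside a wh-island (introduced by "whether"), which blocks movement.
In B, the extraction path crosses only that-complement boundaries, which are transparent.
So B is grammatical.

B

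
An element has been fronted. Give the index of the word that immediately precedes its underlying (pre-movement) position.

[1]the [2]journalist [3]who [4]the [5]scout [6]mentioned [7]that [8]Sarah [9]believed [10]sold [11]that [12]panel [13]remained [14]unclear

The displaced element is "the journalist" (word 2).
It is linked across 2 clause boundaries (that → Ø).
It functions as the subject of "sold", so the gap sits immediately after word 9 ("believed").
Base order: The scout mentioned that Sarah believed that the journalist sold that panel.

9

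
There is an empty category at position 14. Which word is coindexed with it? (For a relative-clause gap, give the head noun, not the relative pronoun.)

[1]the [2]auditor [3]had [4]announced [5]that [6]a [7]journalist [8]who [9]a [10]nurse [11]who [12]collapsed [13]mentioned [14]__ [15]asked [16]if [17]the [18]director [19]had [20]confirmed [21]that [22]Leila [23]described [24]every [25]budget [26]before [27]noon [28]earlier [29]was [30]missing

7

The gap at 14 is the subject of "asked", inside a relative clause.
The relative pronoun is "who" (word 8); it is bound by the head noun immediately before it.
Its filler is the head noun "journalist", at word 7.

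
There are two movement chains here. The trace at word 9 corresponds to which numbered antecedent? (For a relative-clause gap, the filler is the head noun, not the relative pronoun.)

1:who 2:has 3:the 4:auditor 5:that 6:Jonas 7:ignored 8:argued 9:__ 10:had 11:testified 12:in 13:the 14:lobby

1

The marked gap is the subject of "testified".
Its filler is the fronted wh-phrase "who", at word 1.
(The other dependency links word 4 to a gap after word 7.)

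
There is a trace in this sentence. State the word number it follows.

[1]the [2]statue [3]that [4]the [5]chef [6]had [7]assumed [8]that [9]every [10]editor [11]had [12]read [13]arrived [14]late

The displaced element is "the statue" (word 2).
It is linked across 1 clause boundary (that).
It functions as the direct object of "read", so the gap sits immediately after word 12 ("read").
Base order: The chef had assumed that every editor had read the statue.

12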